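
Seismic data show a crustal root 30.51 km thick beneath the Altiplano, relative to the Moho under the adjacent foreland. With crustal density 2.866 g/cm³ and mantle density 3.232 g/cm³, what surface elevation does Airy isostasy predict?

3.9 km

Balancing pressure at the compensation depth: ρ_c h = (ρ_m − ρ_c) r.
h = r (ρ_m − ρ_c) / ρ_c = 30.51 km × (3.232 − 2.866) / 2.866 = 3.9 km.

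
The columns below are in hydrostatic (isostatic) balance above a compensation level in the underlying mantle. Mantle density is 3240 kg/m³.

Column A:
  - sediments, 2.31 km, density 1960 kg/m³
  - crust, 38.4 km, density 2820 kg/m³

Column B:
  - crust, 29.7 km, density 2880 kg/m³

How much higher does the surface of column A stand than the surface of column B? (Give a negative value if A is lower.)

For any compensation level in the mantle, the mantle terms cancel and isostasy reduces to e = (Σt_A − Σt_B) − (Σ(ρt)_A − Σ(ρt)_B) / ρ_m.
Σt_A = 40.71 km; Σt_B = 29.7 km; Σ(ρt)_A = 112815.6; Σ(ρt)_B = 85536 (in km·kg/m³).
e = (40.71 − 29.7) − (112815.6 − 85536) / 3240 = 2.59 km.

2.59 km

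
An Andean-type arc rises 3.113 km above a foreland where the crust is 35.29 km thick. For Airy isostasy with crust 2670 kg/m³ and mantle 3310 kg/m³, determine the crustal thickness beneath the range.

51.4 km

Root depth r = h ρ_c / (ρ_m − ρ_c) = 3.113 km × 2670 / 640 = 12.99 km.
Total thickness = T + h + r = 35.29 km + 3.113 km + 12.99 km = 51.4 km.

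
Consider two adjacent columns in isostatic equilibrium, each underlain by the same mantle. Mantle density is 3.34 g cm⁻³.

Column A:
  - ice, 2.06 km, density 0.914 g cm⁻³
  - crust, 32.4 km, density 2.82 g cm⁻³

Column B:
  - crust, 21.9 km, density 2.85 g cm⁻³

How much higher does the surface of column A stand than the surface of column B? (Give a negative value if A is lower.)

For any compensation level in the mantle, the mantle terms cancel and isostasy reduces to e = (Σt_A − Σt_B) − (Σ(ρt)_A − Σ(ρt)_B) / ρ_m.
Σt_A = 34.46 km; Σt_B = 21.9 km; Σ(ρt)_A = 93.25084; Σ(ρt)_B = 62.415 (in km·g cm⁻³).
e = (34.46 − 21.9) − (93.25084 − 62.415) / 3.34 = 3.33 km.

3.33 km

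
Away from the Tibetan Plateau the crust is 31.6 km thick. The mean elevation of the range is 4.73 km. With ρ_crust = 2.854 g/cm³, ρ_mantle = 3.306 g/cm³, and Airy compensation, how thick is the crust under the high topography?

Root depth r = h ρ_c / (ρ_m − ρ_c) = 4.73 km × 2.854 / 0.452 = 29.87 km.
Total thickness = T + h + r = 31.6 km + 4.73 km + 29.87 km = 66.2 km.

66.2 km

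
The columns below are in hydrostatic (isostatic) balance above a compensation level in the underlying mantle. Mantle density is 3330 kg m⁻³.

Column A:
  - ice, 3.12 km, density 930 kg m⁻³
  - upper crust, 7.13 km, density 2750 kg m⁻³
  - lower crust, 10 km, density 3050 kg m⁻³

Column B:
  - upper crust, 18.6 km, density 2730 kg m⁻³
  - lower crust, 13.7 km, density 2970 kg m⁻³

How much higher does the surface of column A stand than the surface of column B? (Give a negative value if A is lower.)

For any compensation level in the mantle, the mantle terms cancel and isostasy reduces to e = (Σt_A − Σt_B) − (Σ(ρt)_A − Σ(ρt)_B) / ρ_m.
Σt_A = 20.25 km; Σt_B = 32.3 km; Σ(ρt)_A = 53009.1; Σ(ρt)_B = 91467 (in km·kg m⁻³).
e = (20.25 − 32.3) − (53009.1 − 91467) / 3330 = −0.501 km.

−0.501 km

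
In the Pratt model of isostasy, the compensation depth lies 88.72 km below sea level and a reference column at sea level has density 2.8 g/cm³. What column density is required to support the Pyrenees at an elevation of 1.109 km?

Pratt balance: ρ_ref D = ρ (D + h).
ρ = ρ_ref D/(D + h) = 2.8 × 88.72 km/(88.72 km + 1.109 km) = 2.77 g/cm³.

2.77 g/cm³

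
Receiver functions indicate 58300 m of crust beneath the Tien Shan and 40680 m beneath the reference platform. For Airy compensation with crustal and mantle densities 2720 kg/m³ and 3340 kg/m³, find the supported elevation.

Excess crust Δ = 58300 m − 40680 m = 17620 m, split between elevation h and root r with h + r = Δ.
Airy balance ρ_c h = (ρ_m − ρ_c) r gives r = h ρ_c/(ρ_m − ρ_c), so h (1 + ρ_c/(ρ_m − ρ_c)) = Δ, i.e. h = Δ (ρ_m − ρ_c)/ρ_m.
h = 17620 m × 620/3340 = 3270 m.

3270 m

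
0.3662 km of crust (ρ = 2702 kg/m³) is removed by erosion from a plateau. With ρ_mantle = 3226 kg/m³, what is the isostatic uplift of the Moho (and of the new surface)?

0.307 km

Unloading: uplift u = e ρ_c/ρ_m = 0.3662 km × 2702/3226 = 0.307 km.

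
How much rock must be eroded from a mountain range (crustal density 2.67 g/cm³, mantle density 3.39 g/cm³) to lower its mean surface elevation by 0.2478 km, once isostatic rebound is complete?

Net drop Δ = e − u = e − e ρ_c/ρ_m = e (ρ_m − ρ_c)/ρ_m.
e = Δ ρ_m/(ρ_m − ρ_c) = 0.2478 km × 3.39/0.72 = 1.17 km.

1.17 km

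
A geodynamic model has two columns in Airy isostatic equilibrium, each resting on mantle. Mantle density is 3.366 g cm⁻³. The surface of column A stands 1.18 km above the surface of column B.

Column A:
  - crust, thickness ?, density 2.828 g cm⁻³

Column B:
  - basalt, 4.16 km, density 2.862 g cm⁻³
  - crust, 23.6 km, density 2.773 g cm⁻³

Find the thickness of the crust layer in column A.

37.3 km

Take the compensation level at the base of the deeper column (depth z_c below the surface of column A) and equate Σ ρ_i t_i down to z_c; mantle fills any gap and the z_c terms cancel.
Column A: x×2.828 + (z_c − 0 − x)×3.366
Column B: 1.18×0 + 4.16×2.862 + 23.6×2.773 + (z_c − 1.18 − 27.76)×3.366
The z_c×3.366 term appears on both sides and cancels. Collect the known terms of each column as K = Σ(ρt)_known − 3.366 × (depth of known layers): K_A = 0 − 3.366×0 = 0; K_B = 77.34872 − 3.366×(1.18 + 27.76) = −20.06332.
Balance: K_A − x×(3.366 − 2.828) = K_B, so x = (K_A − K_B)/(3.366 − 2.828) = 20.0633/0.538 = 37.3 km.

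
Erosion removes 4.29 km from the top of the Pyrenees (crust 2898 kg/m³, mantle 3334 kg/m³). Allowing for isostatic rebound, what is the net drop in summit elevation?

Rebound u = e ρ_c/ρ_m = 4.29 km × 2898/3334 = 3.729 km.
Net surface drop = e − u = 4.29 km − 3.729 km = e (ρ_m − ρ_c)/ρ_m = 0.561 km.

0.561 km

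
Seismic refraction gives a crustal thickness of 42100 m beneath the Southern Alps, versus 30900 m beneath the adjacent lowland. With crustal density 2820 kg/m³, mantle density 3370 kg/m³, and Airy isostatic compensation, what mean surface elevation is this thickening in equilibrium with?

Excess crust Δ = 42100 m − 30900 m = 11200 m, split between elevation h and root r with h + r = Δ.
Airy balance ρ_c h = (ρ_m − ρ_c) r gives r = h ρ_c/(ρ_m − ρ_c), so h (1 + ρ_c/(ρ_m − ρ_c)) = Δ, i.e. h = Δ (ρ_m − ρ_c)/ρ_m.
h = 11200 m × 550/3370 = 1830 m.

1830 m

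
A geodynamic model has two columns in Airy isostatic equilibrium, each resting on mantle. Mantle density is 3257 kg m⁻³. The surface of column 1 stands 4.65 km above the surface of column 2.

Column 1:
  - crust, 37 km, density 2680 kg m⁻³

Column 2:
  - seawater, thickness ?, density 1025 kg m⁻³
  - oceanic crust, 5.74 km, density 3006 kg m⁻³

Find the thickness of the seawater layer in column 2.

2.13 km

Take the compensation level at the base of the deeper column (depth z_c below the surface of column 1) and equate Σ ρ_i t_i down to z_c; mantle fills any gap and the z_c terms cancel.
Column 1: 37×2680 + (z_c − 37)×3257
Column 2: 4.65×0 + x×1025 + 5.74×3006 + (z_c − 4.65 − 5.74 − x)×3257
The z_c×3257 term appears on both sides and cancels. Collect the known terms of each column as K = Σ(ρt)_known − 3257 × (depth of known layers): K_1 = 99160 − 3257×37 = −21349; K_2 = 17254.44 − 3257×(4.65 + 5.74) = −16585.79.
Balance: K_1 = K_2 − x×(3257 − 1025), so x = (K_2 − K_1)/(3257 − 1025) = 4763.21/2232 = 2.13 km.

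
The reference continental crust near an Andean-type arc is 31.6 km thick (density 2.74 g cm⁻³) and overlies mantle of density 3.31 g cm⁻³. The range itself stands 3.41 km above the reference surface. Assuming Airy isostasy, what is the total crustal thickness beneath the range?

Root depth r = h ρ_c / (ρ_m − ρ_c) = 3.41 km × 2.74 / 0.57 = 16.39 km.
Total thickness = T + h + r = 31.6 km + 3.41 km + 16.39 km = 51.4 km.

51.4 km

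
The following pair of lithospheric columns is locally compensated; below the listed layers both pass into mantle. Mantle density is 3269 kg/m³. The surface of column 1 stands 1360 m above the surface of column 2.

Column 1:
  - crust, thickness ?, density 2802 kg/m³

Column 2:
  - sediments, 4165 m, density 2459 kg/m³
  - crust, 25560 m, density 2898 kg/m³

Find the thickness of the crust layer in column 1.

Take the compensation level at the base of the deeper column (depth z_c below the surface of column 1) and equate Σ ρ_i t_i down to z_c; mantle fills any gap and the z_c terms cancel.
Column 1: x×2802 + (z_c − 0 − x)×3269
Column 2: 1360×0 + 4165×2459 + 25560×2898 + (z_c − 1360 − 29725)×3269
The z_c×3269 term appears on both sides and cancels. Collect the known terms of each column as K = Σ(ρt)_known − 3269 × (depth of known layers): K_1 = 0 − 3269×0 = 0; K_2 = 84314615 − 3269×(1360 + 29725) = −17302250.
Balance: K_1 − x×(3269 − 2802) = K_2, so x = (K_1 − K_2)/(3269 − 2802) = 17302200/467 = 37000 m.

37000 m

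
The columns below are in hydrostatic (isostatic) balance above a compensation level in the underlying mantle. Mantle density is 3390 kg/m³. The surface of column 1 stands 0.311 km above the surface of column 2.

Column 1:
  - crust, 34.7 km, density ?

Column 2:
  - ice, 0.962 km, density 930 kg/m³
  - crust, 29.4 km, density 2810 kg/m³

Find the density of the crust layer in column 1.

2800 kg/m³

Take the compensation level at the base of the deeper column (depth z_c below the surface of column 1) and equate Σ ρ_i t_i down to z_c; mantle fills any gap and the z_c terms cancel.
Column 1: 34.7×ρ + (z_c − 34.7)×3390
Column 2: 0.311×0 + 0.962×930 + 29.4×2810 + (z_c − 0.311 − 30.362)×3390
The z_c×3390 term appears on both sides and cancels. Collect the known terms of each column as K = Σ(ρt)_known − 3390 × (depth of known layers): K_1 = 0 − 3390×34.7 = −117633; K_2 = 83508.66 − 3390×(0.311 + 30.362) = −20472.81.
Balance: K_1 + 34.7×ρ = K_2, so ρ = (K_2 − K_1)/34.7 = 97160.2/34.7 = 2800 kg/m³.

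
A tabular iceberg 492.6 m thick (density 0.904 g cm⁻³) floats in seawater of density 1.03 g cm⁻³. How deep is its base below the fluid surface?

Draft d = t ρ_obj/ρ_fluid = 492.6 m × 0.904/1.03 = 432 m.

432 m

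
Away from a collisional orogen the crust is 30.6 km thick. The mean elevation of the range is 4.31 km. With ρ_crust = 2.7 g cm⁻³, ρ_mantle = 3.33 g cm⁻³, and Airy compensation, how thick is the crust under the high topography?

Root depth r = h ρ_c / (ρ_m − ρ_c) = 4.31 km × 2.7 / 0.63 = 18.47 km.
Total thickness = T + h + r = 30.6 km + 4.31 km + 18.47 km = 53.4 km.

53.4 km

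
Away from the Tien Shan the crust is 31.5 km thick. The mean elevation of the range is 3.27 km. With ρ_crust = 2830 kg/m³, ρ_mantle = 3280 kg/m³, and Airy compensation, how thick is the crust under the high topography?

55.3 km

Root depth r = h ρ_c / (ρ_m − ρ_c) = 3.27 km × 2830 / 450 = 20.56 km.
Total thickness = T + h + r = 31.5 km + 3.27 km + 20.56 km = 55.3 km.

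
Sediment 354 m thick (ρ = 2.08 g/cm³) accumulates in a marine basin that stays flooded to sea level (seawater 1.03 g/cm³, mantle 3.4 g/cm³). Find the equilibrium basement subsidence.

157 m

Submarine loading: the sediment displaces seawater, and the subsidence is in turn flooded, so s (ρ_m − ρ_w) = t (ρ_sed − ρ_w).
s = 354 m × (2.08 − 1.03) / (3.4 − 1.03) = 157 m.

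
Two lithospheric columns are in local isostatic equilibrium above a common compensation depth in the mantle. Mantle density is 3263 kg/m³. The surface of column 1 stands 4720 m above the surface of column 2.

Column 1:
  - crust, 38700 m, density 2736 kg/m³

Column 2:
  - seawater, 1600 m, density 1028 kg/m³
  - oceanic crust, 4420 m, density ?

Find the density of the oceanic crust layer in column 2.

2940 kg/m³

Take the compensation level at the base of the deeper column (depth z_c below the surface of column 1) and equate Σ ρ_i t_i down to z_c; mantle fills any gap and the z_c terms cancel.
Column 1: 38700×2736 + (z_c − 38700)×3263
Column 2: 4720×0 + 1600×1028 + 4420×ρ + (z_c − 4720 − 6020)×3263
The z_c×3263 term appears on both sides and cancels. Collect the known terms of each column as K = Σ(ρt)_known − 3263 × (depth of known layers): K_1 = 105883200 − 3263×38700 = −20394900; K_2 = 1644800 − 3263×(4720 + 6020) = −33399820.
Balance: K_1 = K_2 + 4420×ρ, so ρ = (K_1 − K_2)/4420 = 13004900/4420 = 2940 kg/m³.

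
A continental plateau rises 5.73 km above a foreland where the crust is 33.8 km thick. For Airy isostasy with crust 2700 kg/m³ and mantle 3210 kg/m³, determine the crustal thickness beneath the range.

69.9 km

Root depth r = h ρ_c / (ρ_m − ρ_c) = 5.73 km × 2700 / 510 = 30.34 km.
Total thickness = T + h + r = 33.8 km + 5.73 km + 30.34 km = 69.9 km.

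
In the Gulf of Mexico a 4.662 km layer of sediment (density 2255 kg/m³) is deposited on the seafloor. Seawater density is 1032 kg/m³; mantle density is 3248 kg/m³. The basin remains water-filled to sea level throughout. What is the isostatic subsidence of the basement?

2.57 km

Submarine loading: the sediment displaces seawater, and the subsidence is in turn flooded, so s (ρ_m − ρ_w) = t (ρ_sed − ρ_w).
s = 4.662 km × (2255 − 1032) / (3248 − 1032) = 2.57 km.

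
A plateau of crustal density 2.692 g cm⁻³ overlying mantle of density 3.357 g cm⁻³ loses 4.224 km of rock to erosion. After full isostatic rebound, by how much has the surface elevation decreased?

Rebound u = e ρ_c/ρ_m = 4.224 km × 2.692/3.357 = 3.387 km.
Net surface drop = e − u = 4.224 km − 3.387 km = e (ρ_m − ρ_c)/ρ_m = 0.837 km.

0.837 km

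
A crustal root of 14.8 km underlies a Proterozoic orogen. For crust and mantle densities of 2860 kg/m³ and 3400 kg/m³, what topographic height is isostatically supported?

In Airy isostatic equilibrium: ρ_c h = (ρ_m − ρ_c) r.
h = r (ρ_m − ρ_c) / ρ_c = 14.8 km × (3400 − 2860) / 2860 = 2.79 km.

2.79 km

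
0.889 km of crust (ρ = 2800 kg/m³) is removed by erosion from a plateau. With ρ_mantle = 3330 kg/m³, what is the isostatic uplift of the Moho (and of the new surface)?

Unloading: uplift u = e ρ_c/ρ_m = 0.889 km × 2800/3330 = 0.748 km.

0.748 km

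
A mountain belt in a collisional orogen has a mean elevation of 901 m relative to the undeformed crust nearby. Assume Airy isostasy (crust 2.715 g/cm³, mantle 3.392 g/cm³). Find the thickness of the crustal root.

3610 m

By Archimedes' principle applied to the lithosphere: the weight of the topography is balanced by the buoyancy of the root, ρ_c h = (ρ_m − ρ_c) r.
r = h · ρ_c / (ρ_m − ρ_c) = 901 m × 2.715 / (3.392 − 2.715) = 3610 m.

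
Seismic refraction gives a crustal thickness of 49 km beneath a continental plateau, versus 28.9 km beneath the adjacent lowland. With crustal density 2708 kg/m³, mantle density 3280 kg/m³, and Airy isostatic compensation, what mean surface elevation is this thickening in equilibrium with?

3.51 km

Excess crust Δ = 49 km − 28.9 km = 20.1 km, split between elevation h and root r with h + r = Δ.
Airy balance ρ_c h = (ρ_m − ρ_c) r gives r = h ρ_c/(ρ_m − ρ_c), so h (1 + ρ_c/(ρ_m − ρ_c)) = Δ, i.e. h = Δ (ρ_m − ρ_c)/ρ_m.
h = 20.1 km × 572/3280 = 3.51 km.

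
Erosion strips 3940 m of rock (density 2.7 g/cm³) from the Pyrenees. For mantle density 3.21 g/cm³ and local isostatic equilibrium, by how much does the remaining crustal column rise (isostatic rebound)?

3310 m

Unloading: uplift u = e ρ_c/ρ_m = 3940 m × 2.7/3.21 = 3310 m.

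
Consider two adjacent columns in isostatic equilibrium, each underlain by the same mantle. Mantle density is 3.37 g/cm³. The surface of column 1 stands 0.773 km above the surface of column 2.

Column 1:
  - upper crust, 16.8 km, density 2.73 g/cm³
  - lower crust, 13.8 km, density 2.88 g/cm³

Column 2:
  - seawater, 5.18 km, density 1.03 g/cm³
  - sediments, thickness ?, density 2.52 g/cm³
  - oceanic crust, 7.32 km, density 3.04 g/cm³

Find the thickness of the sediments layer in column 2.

Take the compensation level at the base of the deeper column (depth z_c below the surface of column 1) and equate Σ ρ_i t_i down to z_c; mantle fills any gap and the z_c terms cancel.
Column 1: 16.8×2.73 + 13.8×2.88 + (z_c − 30.6)×3.37
Column 2: 0.773×0 + 5.18×1.03 + x×2.52 + 7.32×3.04 + (z_c − 0.773 − 12.5 − x)×3.37
The z_c×3.37 term appears on both sides and cancels. Collect the known terms of each column as K = Σ(ρt)_known − 3.37 × (depth of known layers): K_1 = 85.608 − 3.37×30.6 = −17.514; K_2 = 27.5882 − 3.37×(0.773 + 12.5) = −17.14181.
Balance: K_1 = K_2 − x×(3.37 − 2.52), so x = (K_2 − K_1)/(3.37 − 2.52) = 0.37219/0.85 = 0.438 km.

0.438 km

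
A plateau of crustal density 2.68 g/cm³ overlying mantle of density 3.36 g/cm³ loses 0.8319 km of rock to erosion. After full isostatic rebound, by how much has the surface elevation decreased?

Rebound u = e ρ_c/ρ_m = 0.8319 km × 2.68/3.36 = 0.6635 km.
Net surface drop = e − u = 0.8319 km − 0.6635 km = e (ρ_m − ρ_c)/ρ_m = 0.168 km.

0.168 km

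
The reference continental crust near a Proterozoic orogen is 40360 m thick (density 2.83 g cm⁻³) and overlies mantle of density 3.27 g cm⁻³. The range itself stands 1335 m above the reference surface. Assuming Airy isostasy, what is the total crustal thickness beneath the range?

Root depth r = h ρ_c / (ρ_m − ρ_c) = 1335 m × 2.83 / 0.44 = 8586 m.
Total thickness = T + h + r = 40360 m + 1335 m + 8586 m = 50300 m.

50300 m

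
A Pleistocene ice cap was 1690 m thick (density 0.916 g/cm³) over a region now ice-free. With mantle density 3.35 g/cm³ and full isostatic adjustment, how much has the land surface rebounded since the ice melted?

462 m

Removing the load lets mantle flow back in; uplift u satisfies ρ_ice t = ρ_m u.
u = t ρ_ice/ρ_m = 1690 m × 0.916/3.35 = 462 m.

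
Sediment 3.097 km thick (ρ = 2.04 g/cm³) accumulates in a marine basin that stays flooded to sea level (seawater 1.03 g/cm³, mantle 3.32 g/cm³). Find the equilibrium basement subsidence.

1.37 km

Submarine loading: the sediment displaces seawater, and the subsidence is in turn flooded, so s (ρ_m − ρ_w) = t (ρ_sed − ρ_w).
s = 3.097 km × (2.04 − 1.03) / (3.32 − 1.03) = 1.37 km.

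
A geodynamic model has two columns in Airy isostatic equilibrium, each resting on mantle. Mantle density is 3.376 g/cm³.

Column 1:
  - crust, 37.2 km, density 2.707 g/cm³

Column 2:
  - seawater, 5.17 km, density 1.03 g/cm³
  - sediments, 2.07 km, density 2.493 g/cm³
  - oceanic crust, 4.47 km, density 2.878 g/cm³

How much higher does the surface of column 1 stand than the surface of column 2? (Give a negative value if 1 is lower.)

2.58 km

For any compensation level in the mantle, the mantle terms cancel and isostasy reduces to e = (Σt_1 − Σt_2) − (Σ(ρt)_1 − Σ(ρt)_2) / ρ_m.
Σt_1 = 37.2 km; Σt_2 = 11.71 km; Σ(ρt)_1 = 100.7004; Σ(ρt)_2 = 23.35027 (in km·g/cm³).
e = (37.2 − 11.71) − (100.7004 − 23.35027) / 3.376 = 2.58 km.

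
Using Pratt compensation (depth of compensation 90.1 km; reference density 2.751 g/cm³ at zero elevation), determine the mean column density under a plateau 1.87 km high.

2.7 g/cm³

Pratt balance: ρ_ref D = ρ (D + h).
ρ = ρ_ref D/(D + h) = 2.751 × 90.1 km/(90.1 km + 1.87 km) = 2.7 g/cm³.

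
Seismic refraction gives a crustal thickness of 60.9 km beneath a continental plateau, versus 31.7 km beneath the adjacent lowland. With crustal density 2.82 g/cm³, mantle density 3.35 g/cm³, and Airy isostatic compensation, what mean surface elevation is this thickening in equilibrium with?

Excess crust Δ = 60.9 km − 31.7 km = 29.2 km, split between elevation h and root r with h + r = Δ.
Airy balance ρ_c h = (ρ_m − ρ_c) r gives r = h ρ_c/(ρ_m − ρ_c), so h (1 + ρ_c/(ρ_m − ρ_c)) = Δ, i.e. h = Δ (ρ_m − ρ_c)/ρ_m.
h = 29.2 km × 0.53/3.35 = 4.62 km.

4.62 km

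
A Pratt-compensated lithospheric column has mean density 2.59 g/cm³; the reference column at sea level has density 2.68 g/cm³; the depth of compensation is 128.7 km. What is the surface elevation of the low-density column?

4.47 km

ρ_ref D = ρ (D + h) → h = D (ρ_ref − ρ)/ρ.
h = 128.7 km × (2.68 − 2.59)/2.59 = 4.47 km.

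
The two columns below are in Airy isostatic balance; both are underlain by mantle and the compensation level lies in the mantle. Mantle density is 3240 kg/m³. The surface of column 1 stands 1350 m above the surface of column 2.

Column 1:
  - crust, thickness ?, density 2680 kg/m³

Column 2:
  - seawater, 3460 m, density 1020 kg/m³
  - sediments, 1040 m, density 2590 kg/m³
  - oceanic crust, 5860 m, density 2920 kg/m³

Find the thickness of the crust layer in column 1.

Take the compensation level at the base of the deeper column (depth z_c below the surface of column 1) and equate Σ ρ_i t_i down to z_c; mantle fills any gap and the z_c terms cancel.
Column 1: x×2680 + (z_c − 0 − x)×3240
Column 2: 1350×0 + 3460×1020 + 1040×2590 + 5860×2920 + (z_c − 1350 − 10360)×3240
The z_c×3240 term appears on both sides and cancels. Collect the known terms of each column as K = Σ(ρt)_known − 3240 × (depth of known layers): K_1 = 0 − 3240×0 = 0; K_2 = 23334000 − 3240×(1350 + 10360) = −14606400.
Balance: K_1 − x×(3240 − 2680) = K_2, so x = (K_1 − K_2)/(3240 − 2680) = 14606400/560 = 26100 m.

26100 m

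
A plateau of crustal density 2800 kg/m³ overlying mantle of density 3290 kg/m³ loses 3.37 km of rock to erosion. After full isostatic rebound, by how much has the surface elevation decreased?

0.502 km

Rebound u = e ρ_c/ρ_m = 3.37 km × 2800/3290 = 2.868 km.
Net surface drop = e − u = 3.37 km − 2.868 km = e (ρ_m − ρ_c)/ρ_m = 0.502 km.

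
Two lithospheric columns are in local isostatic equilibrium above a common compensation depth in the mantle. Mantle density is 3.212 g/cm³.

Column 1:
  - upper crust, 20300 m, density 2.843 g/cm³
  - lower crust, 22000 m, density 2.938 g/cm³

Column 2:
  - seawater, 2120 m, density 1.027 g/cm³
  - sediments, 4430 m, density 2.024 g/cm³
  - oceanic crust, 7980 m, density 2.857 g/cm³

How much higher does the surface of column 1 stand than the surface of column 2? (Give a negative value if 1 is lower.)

For any compensation level in the mantle, the mantle terms cancel and isostasy reduces to e = (Σt_1 − Σt_2) − (Σ(ρt)_1 − Σ(ρt)_2) / ρ_m.
Σt_1 = 42300 m; Σt_2 = 14530 m; Σ(ρt)_1 = 122348.9; Σ(ρt)_2 = 33942.42 (in m·g/cm³).
e = (42300 − 14530) − (122348.9 − 33942.42) / 3.212 = 246 m.

246 m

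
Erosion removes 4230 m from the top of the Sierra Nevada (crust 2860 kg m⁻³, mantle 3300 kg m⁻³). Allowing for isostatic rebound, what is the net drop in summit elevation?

564 m

Rebound u = e ρ_c/ρ_m = 4230 m × 2860/3300 = 3666 m.
Net surface drop = e − u = 4230 m − 3666 m = e (ρ_m − ρ_c)/ρ_m = 564 m.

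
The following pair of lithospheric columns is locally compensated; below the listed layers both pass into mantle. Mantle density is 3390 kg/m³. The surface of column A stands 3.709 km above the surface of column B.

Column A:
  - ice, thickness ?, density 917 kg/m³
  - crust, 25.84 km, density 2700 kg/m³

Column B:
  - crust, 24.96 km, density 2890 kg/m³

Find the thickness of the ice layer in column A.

2.92 km

Take the compensation level at the base of the deeper column (depth z_c below the surface of column A) and equate Σ ρ_i t_i down to z_c; mantle fills any gap and the z_c terms cancel.
Column A: x×917 + 25.84×2700 + (z_c − 25.84 − x)×3390
Column B: 3.709×0 + 24.96×2890 + (z_c − 3.709 − 24.96)×3390
The z_c×3390 term appears on both sides and cancels. Collect the known terms of each column as K = Σ(ρt)_known − 3390 × (depth of known layers): K_A = 69768 − 3390×25.84 = −17829.6; K_B = 72134.4 − 3390×(3.709 + 24.96) = −25053.51.
Balance: K_A − x×(3390 − 917) = K_B, so x = (K_A − K_B)/(3390 − 917) = 7223.91/2473 = 2.92 km.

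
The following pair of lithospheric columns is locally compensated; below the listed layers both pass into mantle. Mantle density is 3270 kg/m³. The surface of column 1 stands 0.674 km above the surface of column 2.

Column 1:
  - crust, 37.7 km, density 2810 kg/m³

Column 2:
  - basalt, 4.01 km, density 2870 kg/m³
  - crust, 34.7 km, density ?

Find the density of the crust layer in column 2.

Take the compensation level at the base of the deeper column (depth z_c below the surface of column 1) and equate Σ ρ_i t_i down to z_c; mantle fills any gap and the z_c terms cancel.
Column 1: 37.7×2810 + (z_c − 37.7)×3270
Column 2: 0.674×0 + 4.01×2870 + 34.7×ρ + (z_c − 0.674 − 38.71)×3270
The z_c×3270 term appears on both sides and cancels. Collect the known terms of each column as K = Σ(ρt)_known − 3270 × (depth of known layers): K_1 = 105937 − 3270×37.7 = −17342; K_2 = 11508.7 − 3270×(0.674 + 38.71) = −117276.98.
Balance: K_1 = K_2 + 34.7×ρ, so ρ = (K_1 − K_2)/34.7 = 99935/34.7 = 2880 kg/m³.

2880 kg/m³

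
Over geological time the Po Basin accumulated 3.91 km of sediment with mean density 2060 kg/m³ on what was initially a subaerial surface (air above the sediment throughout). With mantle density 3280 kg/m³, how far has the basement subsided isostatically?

Subaerial load: s = t ρ_sed / ρ_m = 3.91 km × 2060/3280 = 2.46 km.

2.46 km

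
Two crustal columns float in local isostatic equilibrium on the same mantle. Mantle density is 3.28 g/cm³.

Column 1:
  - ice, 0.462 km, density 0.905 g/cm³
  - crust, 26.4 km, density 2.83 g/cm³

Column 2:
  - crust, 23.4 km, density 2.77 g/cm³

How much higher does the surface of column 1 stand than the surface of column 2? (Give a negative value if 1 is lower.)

For any compensation level in the mantle, the mantle terms cancel and isostasy reduces to e = (Σt_1 − Σt_2) − (Σ(ρt)_1 − Σ(ρt)_2) / ρ_m.
Σt_1 = 26.862 km; Σt_2 = 23.4 km; Σ(ρt)_1 = 75.13011; Σ(ρt)_2 = 64.818 (in km·g/cm³).
e = (26.862 − 23.4) − (75.13011 − 64.818) / 3.28 = 0.318 km.

0.318 km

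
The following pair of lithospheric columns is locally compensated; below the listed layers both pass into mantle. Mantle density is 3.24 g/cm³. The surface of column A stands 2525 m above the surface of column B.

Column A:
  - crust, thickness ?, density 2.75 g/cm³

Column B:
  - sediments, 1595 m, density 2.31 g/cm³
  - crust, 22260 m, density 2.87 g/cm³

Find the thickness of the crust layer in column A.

Take the compensation level at the base of the deeper column (depth z_c below the surface of column A) and equate Σ ρ_i t_i down to z_c; mantle fills any gap and the z_c terms cancel.
Column A: x×2.75 + (z_c − 0 − x)×3.24
Column B: 2525×0 + 1595×2.31 + 22260×2.87 + (z_c − 2525 − 23855)×3.24
The z_c×3.24 term appears on both sides and cancels. Collect the known terms of each column as K = Σ(ρt)_known − 3.24 × (depth of known layers): K_A = 0 − 3.24×0 = 0; K_B = 67570.65 − 3.24×(2525 + 23855) = −17900.55.
Balance: K_A − x×(3.24 − 2.75) = K_B, so x = (K_A − K_B)/(3.24 − 2.75) = 17900.5/0.49 = 36500 m.

36500 m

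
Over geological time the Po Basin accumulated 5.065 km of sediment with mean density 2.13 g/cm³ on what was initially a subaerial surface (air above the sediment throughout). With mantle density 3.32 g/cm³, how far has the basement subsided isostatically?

3.25 km

Subaerial load: s = t ρ_sed / ρ_m = 5.065 km × 2.13/3.32 = 3.25 km.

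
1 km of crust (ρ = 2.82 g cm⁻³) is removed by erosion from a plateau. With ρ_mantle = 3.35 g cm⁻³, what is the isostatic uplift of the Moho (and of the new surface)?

Unloading: uplift u = e ρ_c/ρ_m = 1 km × 2.82/3.35 = 0.842 km.

0.842 km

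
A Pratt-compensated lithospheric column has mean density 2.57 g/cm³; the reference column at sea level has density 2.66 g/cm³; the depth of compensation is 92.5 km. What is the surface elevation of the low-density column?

ρ_ref D = ρ (D + h) → h = D (ρ_ref − ρ)/ρ.
h = 92.5 km × (2.66 − 2.57)/2.57 = 3.24 km.

3.24 km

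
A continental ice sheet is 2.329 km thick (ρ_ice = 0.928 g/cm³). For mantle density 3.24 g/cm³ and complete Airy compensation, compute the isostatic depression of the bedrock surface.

0.667 km

For local isostatic compensation: the ice load ρ_ice t is balanced by mantle displaced below, ρ_m s.
s = t ρ_ice / ρ_m = 2.329 km × 0.928/3.24 = 0.667 km.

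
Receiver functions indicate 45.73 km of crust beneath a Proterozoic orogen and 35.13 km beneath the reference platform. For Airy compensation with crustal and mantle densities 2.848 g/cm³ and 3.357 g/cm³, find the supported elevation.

Excess crust Δ = 45.73 km − 35.13 km = 10.6 km, split between elevation h and root r with h + r = Δ.
Airy balance ρ_c h = (ρ_m − ρ_c) r gives r = h ρ_c/(ρ_m − ρ_c), so h (1 + ρ_c/(ρ_m − ρ_c)) = Δ, i.e. h = Δ (ρ_m − ρ_c)/ρ_m.
h = 10.6 km × 0.509/3.357 = 1.61 km.

1.61 km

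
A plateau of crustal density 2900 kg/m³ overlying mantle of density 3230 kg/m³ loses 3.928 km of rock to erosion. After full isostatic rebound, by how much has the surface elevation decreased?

0.401 km

Rebound u = e ρ_c/ρ_m = 3.928 km × 2900/3230 = 3.527 km.
Net surface drop = e − u = 3.928 km − 3.527 km = e (ρ_m − ρ_c)/ρ_m = 0.401 km.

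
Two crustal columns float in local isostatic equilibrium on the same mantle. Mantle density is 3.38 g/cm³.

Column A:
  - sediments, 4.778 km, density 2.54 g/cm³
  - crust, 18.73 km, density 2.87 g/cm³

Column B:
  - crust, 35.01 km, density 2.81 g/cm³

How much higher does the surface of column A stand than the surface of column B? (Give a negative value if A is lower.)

For any compensation level in the mantle, the mantle terms cancel and isostasy reduces to e = (Σt_A − Σt_B) − (Σ(ρt)_A − Σ(ρt)_B) / ρ_m.
Σt_A = 23.508 km; Σt_B = 35.01 km; Σ(ρt)_A = 65.89122; Σ(ρt)_B = 98.3781 (in km·g/cm³).
e = (23.508 − 35.01) − (65.89122 − 98.3781) / 3.38 = −1.89 km.

−1.89 km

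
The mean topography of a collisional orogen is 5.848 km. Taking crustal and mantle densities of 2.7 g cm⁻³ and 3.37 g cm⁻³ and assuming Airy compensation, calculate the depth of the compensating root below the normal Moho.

23.6 km

In Airy isostatic equilibrium: the weight of the topography is balanced by the buoyancy of the root, ρ_c h = (ρ_m − ρ_c) r.
r = h · ρ_c / (ρ_m − ρ_c) = 5.848 km × 2.7 / (3.37 − 2.7) = 23.6 km.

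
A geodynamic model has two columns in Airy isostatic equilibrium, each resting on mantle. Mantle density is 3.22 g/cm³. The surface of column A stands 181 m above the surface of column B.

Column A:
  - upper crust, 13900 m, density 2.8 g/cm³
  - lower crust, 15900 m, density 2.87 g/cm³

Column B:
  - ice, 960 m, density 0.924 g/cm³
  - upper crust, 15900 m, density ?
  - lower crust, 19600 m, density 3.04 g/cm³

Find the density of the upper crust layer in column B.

Take the compensation level at the base of the deeper column (depth z_c below the surface of column A) and equate Σ ρ_i t_i down to z_c; mantle fills any gap and the z_c terms cancel.
Column A: 13900×2.8 + 15900×2.87 + (z_c − 29800)×3.22
Column B: 181×0 + 960×0.924 + 15900×ρ + 19600×3.04 + (z_c − 181 − 36460)×3.22
The z_c×3.22 term appears on both sides and cancels. Collect the known terms of each column as K = Σ(ρt)_known − 3.22 × (depth of known layers): K_A = 84553 − 3.22×29800 = −11403; K_B = 60471.04 − 3.22×(181 + 36460) = −57512.98.
Balance: K_A = K_B + 15900×ρ, so ρ = (K_A − K_B)/15900 = 46110/15900 = 2.9 g/cm³.

2.9 g/cm³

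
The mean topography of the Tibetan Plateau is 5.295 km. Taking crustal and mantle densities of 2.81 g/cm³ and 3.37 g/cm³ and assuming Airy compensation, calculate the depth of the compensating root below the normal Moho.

26.6 km

Equating mass per unit area of the two columns: the weight of the topography is balanced by the buoyancy of the root, ρ_c h = (ρ_m − ρ_c) r.
r = h · ρ_c / (ρ_m − ρ_c) = 5.295 km × 2.81 / (3.37 − 2.81) = 26.6 km.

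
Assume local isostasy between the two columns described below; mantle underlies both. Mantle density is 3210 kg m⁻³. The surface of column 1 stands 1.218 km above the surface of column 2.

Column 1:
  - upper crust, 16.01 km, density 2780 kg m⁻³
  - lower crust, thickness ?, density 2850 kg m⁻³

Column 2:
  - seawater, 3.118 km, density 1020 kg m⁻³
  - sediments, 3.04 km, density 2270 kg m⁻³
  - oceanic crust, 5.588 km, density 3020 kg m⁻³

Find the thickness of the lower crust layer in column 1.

Take the compensation level at the base of the deeper column (depth z_c below the surface of column 1) and equate Σ ρ_i t_i down to z_c; mantle fills any gap and the z_c terms cancel.
Column 1: 16.01×2780 + x×2850 + (z_c − 16.01 − x)×3210
Column 2: 1.218×0 + 3.118×1020 + 3.04×2270 + 5.588×3020 + (z_c − 1.218 − 11.746)×3210
The z_c×3210 term appears on both sides and cancels. Collect the known terms of each column as K = Σ(ρt)_known − 3210 × (depth of known layers): K_1 = 44507.8 − 3210×16.01 = −6884.3; K_2 = 26956.92 − 3210×(1.218 + 11.746) = −14657.52.
Balance: K_1 − x×(3210 − 2850) = K_2, so x = (K_1 − K_2)/(3210 − 2850) = 7773.22/360 = 21.6 km.

21.6 km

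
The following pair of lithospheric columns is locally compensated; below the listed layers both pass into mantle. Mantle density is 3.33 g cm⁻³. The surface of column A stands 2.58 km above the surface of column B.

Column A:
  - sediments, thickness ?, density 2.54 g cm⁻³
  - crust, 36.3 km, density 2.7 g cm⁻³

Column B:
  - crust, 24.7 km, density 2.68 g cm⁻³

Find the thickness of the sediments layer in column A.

Take the compensation level at the base of the deeper column (depth z_c below the surface of column A) and equate Σ ρ_i t_i down to z_c; mantle fills any gap and the z_c terms cancel.
Column A: x×2.54 + 36.3×2.7 + (z_c − 36.3 − x)×3.33
Column B: 2.58×0 + 24.7×2.68 + (z_c − 2.58 − 24.7)×3.33
The z_c×3.33 term appears on both sides and cancels. Collect the known terms of each column as K = Σ(ρt)_known − 3.33 × (depth of known layers): K_A = 98.01 − 3.33×36.3 = −22.869; K_B = 66.196 − 3.33×(2.58 + 24.7) = −24.6464.
Balance: K_A − x×(3.33 − 2.54) = K_B, so x = (K_A − K_B)/(3.33 − 2.54) = 1.7774/0.79 = 2.25 km.

2.25 km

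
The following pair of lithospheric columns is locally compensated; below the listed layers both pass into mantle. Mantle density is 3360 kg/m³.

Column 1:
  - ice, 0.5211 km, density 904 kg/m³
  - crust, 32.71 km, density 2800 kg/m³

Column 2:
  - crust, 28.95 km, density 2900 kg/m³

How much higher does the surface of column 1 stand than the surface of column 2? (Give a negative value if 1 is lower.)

1.87 km

For any compensation level in the mantle, the mantle terms cancel and isostasy reduces to e = (Σt_1 − Σt_2) − (Σ(ρt)_1 − Σ(ρt)_2) / ρ_m.
Σt_1 = 33.2311 km; Σt_2 = 28.95 km; Σ(ρt)_1 = 92059.0744; Σ(ρt)_2 = 83955 (in km·kg/m³).
e = (33.2311 − 28.95) − (92059.0744 − 83955) / 3360 = 1.87 km.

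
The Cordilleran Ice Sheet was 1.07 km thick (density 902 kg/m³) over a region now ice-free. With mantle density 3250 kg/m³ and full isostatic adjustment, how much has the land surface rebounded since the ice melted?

0.297 km

Removing the load lets mantle flow back in; uplift u satisfies ρ_ice t = ρ_m u.
u = t ρ_ice/ρ_m = 1.07 km × 902/3250 = 0.297 km.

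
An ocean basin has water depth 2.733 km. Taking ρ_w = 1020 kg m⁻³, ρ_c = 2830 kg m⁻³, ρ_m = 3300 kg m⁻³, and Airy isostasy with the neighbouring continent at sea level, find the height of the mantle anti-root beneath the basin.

Equating mass per unit area of the two columns: replacing crust with seawater at the top is compensated by replacing crust with mantle at the base: d (ρ_c − ρ_w) = a (ρ_m − ρ_c).
a = d (ρ_c − ρ_w)/(ρ_m − ρ_c) = 2.733 km × 1810/470 = 10.5 km.

10.5 km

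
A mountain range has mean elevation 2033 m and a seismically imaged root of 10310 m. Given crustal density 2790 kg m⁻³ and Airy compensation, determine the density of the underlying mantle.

3340 kg m⁻³

Airy balance: ρ_c h = (ρ_m − ρ_c) r → ρ_m = ρ_c (1 + h/r).
ρ_m = 2790 × (1 + 2033 m/10310 m) = 3340 kg m⁻³.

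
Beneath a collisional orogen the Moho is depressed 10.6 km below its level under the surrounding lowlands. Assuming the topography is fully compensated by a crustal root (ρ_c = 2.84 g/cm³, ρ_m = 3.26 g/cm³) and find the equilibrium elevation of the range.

1.57 km

For local isostatic compensation: ρ_c h = (ρ_m − ρ_c) r.
h = r (ρ_m − ρ_c) / ρ_c = 10.6 km × (3.26 − 2.84) / 2.84 = 1.57 km.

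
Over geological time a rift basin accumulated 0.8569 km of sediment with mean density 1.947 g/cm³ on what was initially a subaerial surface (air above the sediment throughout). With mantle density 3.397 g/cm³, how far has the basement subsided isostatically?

Subaerial load: s = t ρ_sed / ρ_m = 0.8569 km × 1.947/3.397 = 0.491 km.

0.491 km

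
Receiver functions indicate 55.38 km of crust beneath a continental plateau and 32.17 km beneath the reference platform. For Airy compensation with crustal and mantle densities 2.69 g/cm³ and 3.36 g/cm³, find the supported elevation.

Excess crust Δ = 55.38 km − 32.17 km = 23.21 km, split between elevation h and root r with h + r = Δ.
Airy balance ρ_c h = (ρ_m − ρ_c) r gives r = h ρ_c/(ρ_m − ρ_c), so h (1 + ρ_c/(ρ_m − ρ_c)) = Δ, i.e. h = Δ (ρ_m − ρ_c)/ρ_m.
h = 23.21 km × 0.67/3.36 = 4.63 km.

4.63 km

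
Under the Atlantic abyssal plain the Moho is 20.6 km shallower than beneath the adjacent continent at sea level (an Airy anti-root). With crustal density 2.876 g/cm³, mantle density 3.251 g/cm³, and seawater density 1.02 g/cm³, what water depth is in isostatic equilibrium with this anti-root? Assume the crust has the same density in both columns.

Replacing a thickness d of crust by seawater at the top must be balanced by replacing crust with mantle at the base: d (ρ_c − ρ_w) = a (ρ_m − ρ_c).
d = a (ρ_m − ρ_c)/(ρ_c − ρ_w) = 20.6 km × 0.375/1.856 = 4.16 km.

4.16 km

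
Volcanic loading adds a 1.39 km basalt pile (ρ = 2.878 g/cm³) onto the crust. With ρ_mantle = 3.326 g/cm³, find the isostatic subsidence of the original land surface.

Subaerial loading: s = t ρ_load / ρ_m.
s = 1.39 km × 2.878/3.326 = 1.2 km.

1.2 km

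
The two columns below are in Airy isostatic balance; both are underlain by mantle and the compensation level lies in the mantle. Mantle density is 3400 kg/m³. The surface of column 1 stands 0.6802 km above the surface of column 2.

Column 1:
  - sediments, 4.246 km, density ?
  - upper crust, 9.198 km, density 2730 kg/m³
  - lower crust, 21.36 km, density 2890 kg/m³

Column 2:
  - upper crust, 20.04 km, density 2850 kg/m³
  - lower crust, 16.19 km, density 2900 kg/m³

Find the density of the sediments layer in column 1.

2370 kg/m³

Take the compensation level at the base of the deeper column (depth z_c below the surface of column 1) and equate Σ ρ_i t_i down to z_c; mantle fills any gap and the z_c terms cancel.
Column 1: 4.246×ρ + 9.198×2730 + 21.36×2890 + (z_c − 34.804)×3400
Column 2: 0.6802×0 + 20.04×2850 + 16.19×2900 + (z_c − 0.6802 − 36.23)×3400
The z_c×3400 term appears on both sides and cancels. Collect the known terms of each column as K = Σ(ρt)_known − 3400 × (depth of known layers): K_1 = 86840.94 − 3400×34.804 = −31492.66; K_2 = 104065 − 3400×(0.6802 + 36.23) = −21429.68.
Balance: K_1 + 4.246×ρ = K_2, so ρ = (K_2 − K_1)/4.246 = 10063/4.246 = 2370 kg/m³.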